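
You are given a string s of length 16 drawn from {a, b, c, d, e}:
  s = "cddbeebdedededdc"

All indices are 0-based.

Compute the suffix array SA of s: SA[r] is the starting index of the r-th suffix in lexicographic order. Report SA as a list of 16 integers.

[6, 3, 15, 0, 2, 14, 1, 13, 11, 9, 7, 5, 12, 10, 8, 4]

rank→(start, suffix):
  0 → (6, 'bdedededdc')
  1 → (3, 'beebdedededdc')
  2 → (15, 'c')
  3 → (0, 'cddbeebdedededdc')
  4 → (2, 'dbeebdedededdc')
  5 → (14, 'dc')
  6 → (1, 'ddbeebdedededdc')
  7 → (13, 'ddc')
  8 → (11, 'deddc')
  9 → (9, 'dededdc')
  10 → (7, 'dedededdc')
  11 → (5, 'ebdedededdc')
  12 → (12, 'eddc')
  13 → (10, 'ededdc')
  14 → (8, 'edededdc')
  15 → (4, 'eebdedededdc')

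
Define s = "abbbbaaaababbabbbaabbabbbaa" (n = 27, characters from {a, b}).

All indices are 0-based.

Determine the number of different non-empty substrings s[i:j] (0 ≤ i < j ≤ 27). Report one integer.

288

sorted suffixes:
  #0 SA[0]=26  'a'
  #1 SA[1]=25  'aa'
  #2 SA[2]=5  'aaaababbabbbaabbabbbaa'
  #3 SA[3]=6  'aaababbabbbaabbabbbaa'
  #4 SA[4]=7  'aababbabbbaabbabbbaa'
  #5 SA[5]=17  'aabbabbbaa'
  #6 SA[6]=8  'ababbabbbaabbabbbaa'
  #7 SA[7]=18  'abbabbbaa'
  #8 SA[8]=10  'abbabbbaabbabbbaa'
  #9 SA[9]=21  'abbbaa'
  #10 SA[10]=13  'abbbaabbabbbaa'
  #11 SA[11]=0  'abbbbaaaababbabbbaabbabbbaa'
  #12 SA[12]=24  'baa'
  #13 SA[13]=4  'baaaababbabbbaabbabbbaa'
  #14 SA[14]=16  'baabbabbbaa'
  #15 SA[15]=9  'babbabbbaabbabbbaa'
  #16 SA[16]=20  'babbbaa'
  #17 SA[17]=12  'babbbaabbabbbaa'
  #18 SA[18]=23  'bbaa'
  #19 SA[19]=3  'bbaaaababbabbbaabbabbbaa'
  #20 SA[20]=15  'bbaabbabbbaa'
  #21 SA[21]=19  'bbabbbaa'
  #22 SA[22]=11  'bbabbbaabbabbbaa'
  #23 SA[23]=22  'bbbaa'
  #24 SA[24]=2  'bbbaaaababbabbbaabbabbbaa'
  #25 SA[25]=14  'bbbaabbabbbaa'
  #26 SA[26]=1  'bbbbaaaababbabbbaabbabbbaa'

SA = [26, 25, 5, 6, 7, 17, 8, 18, 10, 21, 13, 0, 24, 4, 16, 9, 20, 12, 23, 3, 15, 19, 11, 22, 2, 14, 1]
rank  pair      lcp
   1  s[26:],s[25:]  1  'a'
   2  s[25:],s[5:]  2  'aa'
   3  s[5:],s[6:]  3  'aaa'
   4  s[6:],s[7:]  2  'aa'
   5  s[7:],s[17:]  3  'aab'
   6  s[17:],s[8:]  1  'a'
   7  s[8:],s[18:]  2  'ab'
   8  s[18:],s[10:]  9  'abbabbbaa'
   9  s[10:],s[21:]  3  'abb'
  10  s[21:],s[13:]  6  'abbbaa'
  11  s[13:],s[0:]  4  'abbb'
  12  s[0:],s[24:]  0  ''
  13  s[24:],s[4:]  3  'baa'
  14  s[4:],s[16:]  3  'baa'
  15  s[16:],s[9:]  2  'ba'
  16  s[9:],s[20:]  4  'babb'
  17  s[20:],s[12:]  7  'babbbaa'
  18  s[12:],s[23:]  1  'b'
  19  s[23:],s[3:]  4  'bbaa'
  20  s[3:],s[15:]  4  'bbaa'
  21  s[15:],s[19:]  3  'bba'
  22  s[19:],s[11:]  8  'bbabbbaa'
  23  s[11:],s[22:]  2  'bb'
  24  s[22:],s[2:]  5  'bbbaa'
  25  s[2:],s[14:]  5  'bbbaa'
  26  s[14:],s[1:]  3  'bbb'

n(n+1)/2 = 27·28/2 = 378
Σ LCP = 0 + 1 + 2 + 3 + 2 + 3 + 1 + 2 + 9 + 3 + 6 + 4 + 0 + 3 + 3 + 2 + 4 + 7 + 1 + 4 + 4 + 3 + 8 + 2 + 5 + 5 + 3 = 90
distinct = 378 − 90 = 288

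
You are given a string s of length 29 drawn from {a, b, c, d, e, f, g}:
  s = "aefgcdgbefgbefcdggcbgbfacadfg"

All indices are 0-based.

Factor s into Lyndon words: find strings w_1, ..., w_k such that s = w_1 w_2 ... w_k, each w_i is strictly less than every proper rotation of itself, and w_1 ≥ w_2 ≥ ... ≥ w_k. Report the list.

["aefgcdgbefgbefcdggcbgbf", "acadfg"]

emit factor 1: 'aefgcdgbefgbefcdggcbgbf' (i=0, period=23)
emit factor 2: 'acadfg' (i=23, period=6)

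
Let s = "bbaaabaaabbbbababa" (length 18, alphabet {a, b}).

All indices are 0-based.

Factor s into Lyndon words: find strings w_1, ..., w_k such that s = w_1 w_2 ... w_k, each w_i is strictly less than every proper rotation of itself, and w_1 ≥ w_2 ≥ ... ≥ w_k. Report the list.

emit factor 1: 'b' (i=0, period=1)
emit factor 2: 'b' (i=1, period=1)
emit factor 3: 'aaabaaabbbbabab' (i=2, period=15)
emit factor 4: 'a' (i=17, period=1)

["b", "b", "aaabaaabbbbabab", "a"]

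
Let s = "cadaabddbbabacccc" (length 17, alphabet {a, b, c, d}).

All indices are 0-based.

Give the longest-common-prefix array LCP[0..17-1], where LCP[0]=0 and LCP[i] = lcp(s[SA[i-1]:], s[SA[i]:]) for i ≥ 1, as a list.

[0, 1, 2, 1, 1, 0, 2, 1, 1, 0, 1, 1, 2, 3, 0, 1, 1]

sorted suffixes:
  #0 SA[0]=3  'aabddbbabacccc'
  #1 SA[1]=10  'abacccc'
  #2 SA[2]=4  'abddbbabacccc'
  #3 SA[3]=12  'acccc'
  #4 SA[4]=1  'adaabddbbabacccc'
  #5 SA[5]=9  'babacccc'
  #6 SA[6]=11  'bacccc'
  #7 SA[7]=8  'bbabacccc'
  #8 SA[8]=5  'bddbbabacccc'
  #9 SA[9]=16  'c'
  #10 SA[10]=0  'cadaabddbbabacccc'
  #11 SA[11]=15  'cc'
  #12 SA[12]=14  'ccc'
  #13 SA[13]=13  'cccc'
  #14 SA[14]=2  'daabddbbabacccc'
  #15 SA[15]=7  'dbbabacccc'
  #16 SA[16]=6  'ddbbabacccc'

SA = [3, 10, 4, 12, 1, 9, 11, 8, 5, 16, 0, 15, 14, 13, 2, 7, 6]
rank  pair      lcp
   1  s[3:],s[10:]  1  'a'
   2  s[10:],s[4:]  2  'ab'
   3  s[4:],s[12:]  1  'a'
   4  s[12:],s[1:]  1  'a'
   5  s[1:],s[9:]  0  ''
   6  s[9:],s[11:]  2  'ba'
   7  s[11:],s[8:]  1  'b'
   8  s[8:],s[5:]  1  'b'
   9  s[5:],s[16:]  0  ''
  10  s[16:],s[0:]  1  'c'
  11  s[0:],s[15:]  1  'c'
  12  s[15:],s[14:]  2  'cc'
  13  s[14:],s[13:]  3  'ccc'
  14  s[13:],s[2:]  0  ''
  15  s[2:],s[7:]  1  'd'
  16  s[7:],s[6:]  1  'd'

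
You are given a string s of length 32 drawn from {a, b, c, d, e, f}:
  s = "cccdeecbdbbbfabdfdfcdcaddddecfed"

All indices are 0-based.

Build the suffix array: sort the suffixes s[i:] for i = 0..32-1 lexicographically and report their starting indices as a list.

rank | idx | suffix
   0 |  13 | abdfdfcdcaddddecfed
   1 |  22 | addddecfed
   2 |   9 | bbbfabdfdfcdcaddddecfed
   3 |  10 | bbfabdfdfcdcaddddecfed
   4 |   7 | bdbbbfabdfdfcdcaddddecfed
   5 |  14 | bdfdfcdcaddddecfed
   6 |  11 | bfabdfdfcdcaddddecfed
   7 |  21 | caddddecfed
   8 |   6 | cbdbbbfabdfdfcdcaddddecfed
   9 |   0 | cccdeecbdbbbfabdfdfcdcaddddecfed
  10 |   1 | ccdeecbdbbbfabdfdfcdcaddddecfed
  11 |  19 | cdcaddddecfed
  12 |   2 | cdeecbdbbbfabdfdfcdcaddddecfed
  13 |  28 | cfed
  14 |  31 | d
  15 |   8 | dbbbfabdfdfcdcaddddecfed
  16 |  20 | dcaddddecfed
  17 |  23 | ddddecfed
  18 |  24 | dddecfed
  19 |  25 | ddecfed
  20 |  26 | decfed
  21 |   3 | deecbdbbbfabdfdfcdcaddddecfed
  22 |  17 | dfcdcaddddecfed
  23 |  15 | dfdfcdcaddddecfed
  24 |   5 | ecbdbbbfabdfdfcdcaddddecfed
  25 |  27 | ecfed
  26 |  30 | ed
  27 |   4 | eecbdbbbfabdfdfcdcaddddecfed
  28 |  12 | fabdfdfcdcaddddecfed
  29 |  18 | fcdcaddddecfed
  30 |  16 | fdfcdcaddddecfed
  31 |  29 | fed

[13, 22, 9, 10, 7, 14, 11, 21, 6, 0, 1, 19, 2, 28, 31, 8, 20, 23, 24, 25, 26, 3, 17, 15, 5, 27, 30, 4, 12, 18, 16, 29]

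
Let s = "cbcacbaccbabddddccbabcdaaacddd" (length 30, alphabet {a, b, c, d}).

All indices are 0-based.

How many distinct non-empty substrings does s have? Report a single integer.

414

rank→(start, suffix):
  0 → (23, 'aaacddd')
  1 → (24, 'aacddd')
  2 → (19, 'abcdaaacddd')
  3 → (10, 'abddddccbabcdaaacddd')
  4 → (3, 'acbaccbabddddccbabcdaaacddd')
  5 → (6, 'accbabddddccbabcdaaacddd')
  6 → (25, 'acddd')
  7 → (18, 'babcdaaacddd')
  8 → (9, 'babddddccbabcdaaacddd')
  9 → (5, 'baccbabddddccbabcdaaacddd')
  10 → (1, 'bcacbaccbabddddccbabcdaaacddd')
  11 → (20, 'bcdaaacddd')
  12 → (11, 'bddddccbabcdaaacddd')
  13 → (2, 'cacbaccbabddddccbabcdaaacddd')
  14 → (17, 'cbabcdaaacddd')
  15 → (8, 'cbabddddccbabcdaaacddd')
  16 → (4, 'cbaccbabddddccbabcdaaacddd')
  17 → (0, 'cbcacbaccbabddddccbabcdaaacddd')
  18 → (16, 'ccbabcdaaacddd')
  19 → (7, 'ccbabddddccbabcdaaacddd')
  20 → (21, 'cdaaacddd')
  21 → (26, 'cddd')
  22 → (29, 'd')
  23 → (22, 'daaacddd')
  24 → (15, 'dccbabcdaaacddd')
  25 → (28, 'dd')
  26 → (14, 'ddccbabcdaaacddd')
  27 → (27, 'ddd')
  28 → (13, 'dddccbabcdaaacddd')
  29 → (12, 'ddddccbabcdaaacddd')

SA = [23, 24, 19, 10, 3, 6, 25, 18, 9, 5, 1, 20, 11, 2, 17, 8, 4, 0, 16, 7, 21, 26, 29, 22, 15, 28, 14, 27, 13, 12]
[i] adj suffixes → lcp
  [1] 23/24 → 2 ('aa')
  [2] 24/19 → 1 ('a')
  [3] 19/10 → 2 ('ab')
  [4] 10/3 → 1 ('a')
  [5] 3/6 → 2 ('ac')
  [6] 6/25 → 2 ('ac')
  [7] 25/18 → 0 ('')
  [8] 18/9 → 3 ('bab')
  [9] 9/5 → 2 ('ba')
  [10] 5/1 → 1 ('b')
  [11] 1/20 → 2 ('bc')
  [12] 20/11 → 1 ('b')
  [13] 11/2 → 0 ('')
  [14] 2/17 → 1 ('c')
  [15] 17/8 → 4 ('cbab')
  [16] 8/4 → 3 ('cba')
  [17] 4/0 → 2 ('cb')
  [18] 0/16 → 1 ('c')
  [19] 16/7 → 5 ('ccbab')
  [20] 7/21 → 1 ('c')
  [21] 21/26 → 2 ('cd')
  [22] 26/29 → 0 ('')
  [23] 29/22 → 1 ('d')
  [24] 22/15 → 1 ('d')
  [25] 15/28 → 1 ('d')
  [26] 28/14 → 2 ('dd')
  [27] 14/27 → 2 ('dd')
  [28] 27/13 → 3 ('ddd')
  [29] 13/12 → 3 ('ddd')

n(n+1)/2 = 30·31/2 = 465
Σ LCP = 0 + 2 + 1 + 2 + 1 + 2 + 2 + 0 + 3 + 2 + 1 + 2 + 1 + 0 + 1 + 4 + 3 + 2 + 1 + 5 + 1 + 2 + 0 + 1 + 1 + 1 + 2 + 2 + 3 + 3 = 51
distinct = 465 − 51 = 414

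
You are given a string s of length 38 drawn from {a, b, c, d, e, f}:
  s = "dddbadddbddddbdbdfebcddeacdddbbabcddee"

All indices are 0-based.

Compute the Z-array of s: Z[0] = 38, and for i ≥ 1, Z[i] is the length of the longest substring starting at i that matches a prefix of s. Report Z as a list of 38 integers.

[38, 2, 1, 0, 0, 4, 2, 1, 0, 3, 4, 2, 1, 0, 1, 0, 1, 0, 0, 0, 0, 2, 1, 0, 0, 0, 4, 2, 1, 0, 0, 0, 0, 0, 2, 1, 0, 0]

Z[0]=38
i=1: i≥r, start 0; Z[1]=2 scan→box=[1,3)
i=2: min(r-i=1, Z[1]=2)=1; Z[2]=1
i=3: i≥r, start 0; Z[3]=0
i=4: i≥r, start 0; Z[4]=0
i=5: i≥r, start 0; Z[5]=4 scan→box=[5,9)
i=6: min(r-i=3, Z[1]=2)=2; Z[6]=2
i=7: min(r-i=2, Z[2]=1)=1; Z[7]=1
i=8: min(r-i=1, Z[3]=0)=0; Z[8]=0
i=9: i≥r, start 0; Z[9]=3 scan→box=[9,12)
i=10: min(r-i=2, Z[1]=2)=2; Z[10]=4 scan→box=[10,14)
i=11: min(r-i=3, Z[1]=2)=2; Z[11]=2
i=12: min(r-i=2, Z[2]=1)=1; Z[12]=1
i=13: min(r-i=1, Z[3]=0)=0; Z[13]=0
i=14: i≥r, start 0; Z[14]=1 scan→box=[14,15)
i=15: i≥r, start 0; Z[15]=0
i=16: i≥r, start 0; Z[16]=1 scan→box=[16,17)
i=17: i≥r, start 0; Z[17]=0
i=18: i≥r, start 0; Z[18]=0
i=19: i≥r, start 0; Z[19]=0
i=20: i≥r, start 0; Z[20]=0
i=21: i≥r, start 0; Z[21]=2 scan→box=[21,23)
i=22: min(r-i=1, Z[1]=2)=1; Z[22]=1
i=23: i≥r, start 0; Z[23]=0
i=24: i≥r, start 0; Z[24]=0
i=25: i≥r, start 0; Z[25]=0
i=26: i≥r, start 0; Z[26]=4 scan→box=[26,30)
i=27: min(r-i=3, Z[1]=2)=2; Z[27]=2
i=28: min(r-i=2, Z[2]=1)=1; Z[28]=1
i=29: min(r-i=1, Z[3]=0)=0; Z[29]=0
i=30: i≥r, start 0; Z[30]=0
i=31: i≥r, start 0; Z[31]=0
i=32: i≥r, start 0; Z[32]=0
i=33: i≥r, start 0; Z[33]=0
i=34: i≥r, start 0; Z[34]=2 scan→box=[34,36)
i=35: min(r-i=1, Z[1]=2)=1; Z[35]=1
i=36: i≥r, start 0; Z[36]=0
i=37: i≥r, start 0; Z[37]=0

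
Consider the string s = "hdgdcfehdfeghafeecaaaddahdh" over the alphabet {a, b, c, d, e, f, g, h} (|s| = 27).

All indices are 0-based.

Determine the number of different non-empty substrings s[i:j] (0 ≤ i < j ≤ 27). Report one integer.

353

sorted suffixes:
  #0 SA[0]=18  'aaaddahdh'
  #1 SA[1]=19  'aaddahdh'
  #2 SA[2]=20  'addahdh'
  #3 SA[3]=13  'afeecaaaddahdh'
  #4 SA[4]=23  'ahdh'
  #5 SA[5]=17  'caaaddahdh'
  #6 SA[6]=4  'cfehdfeghafeecaaaddahdh'
  #7 SA[7]=22  'dahdh'
  #8 SA[8]=3  'dcfehdfeghafeecaaaddahdh'
  #9 SA[9]=21  'ddahdh'
  #10 SA[10]=8  'dfeghafeecaaaddahdh'
  #11 SA[11]=1  'dgdcfehdfeghafeecaaaddahdh'
  #12 SA[12]=25  'dh'
  #13 SA[13]=16  'ecaaaddahdh'
  #14 SA[14]=15  'eecaaaddahdh'
  #15 SA[15]=10  'eghafeecaaaddahdh'
  #16 SA[16]=6  'ehdfeghafeecaaaddahdh'
  #17 SA[17]=14  'feecaaaddahdh'
  #18 SA[18]=9  'feghafeecaaaddahdh'
  #19 SA[19]=5  'fehdfeghafeecaaaddahdh'
  #20 SA[20]=2  'gdcfehdfeghafeecaaaddahdh'
  #21 SA[21]=11  'ghafeecaaaddahdh'
  #22 SA[22]=26  'h'
  #23 SA[23]=12  'hafeecaaaddahdh'
  #24 SA[24]=7  'hdfeghafeecaaaddahdh'
  #25 SA[25]=0  'hdgdcfehdfeghafeecaaaddahdh'
  #26 SA[26]=24  'hdh'

SA = [18, 19, 20, 13, 23, 17, 4, 22, 3, 21, 8, 1, 25, 16, 15, 10, 6, 14, 9, 5, 2, 11, 26, 12, 7, 0, 24]
[i] adj suffixes → lcp
  [1] 18/19 → 2 ('aa')
  [2] 19/20 → 1 ('a')
  [3] 20/13 → 1 ('a')
  [4] 13/23 → 1 ('a')
  [5] 23/17 → 0 ('')
  [6] 17/4 → 1 ('c')
  [7] 4/22 → 0 ('')
  [8] 22/3 → 1 ('d')
  [9] 3/21 → 1 ('d')
  [10] 21/8 → 1 ('d')
  [11] 8/1 → 1 ('d')
  [12] 1/25 → 1 ('d')
  [13] 25/16 → 0 ('')
  [14] 16/15 → 1 ('e')
  [15] 15/10 → 1 ('e')
  [16] 10/6 → 1 ('e')
  [17] 6/14 → 0 ('')
  [18] 14/9 → 2 ('fe')
  [19] 9/5 → 2 ('fe')
  [20] 5/2 → 0 ('')
  [21] 2/11 → 1 ('g')
  [22] 11/26 → 0 ('')
  [23] 26/12 → 1 ('h')
  [24] 12/7 → 1 ('h')
  [25] 7/0 → 2 ('hd')
  [26] 0/24 → 2 ('hd')

n(n+1)/2 = 27·28/2 = 378
Σ LCP = 0 + 2 + 1 + 1 + 1 + 0 + 1 + 0 + 1 + 1 + 1 + 1 + 1 + 0 + 1 + 1 + 1 + 0 + 2 + 2 + 0 + 1 + 0 + 1 + 1 + 2 + 2 = 25
distinct = 378 − 25 = 353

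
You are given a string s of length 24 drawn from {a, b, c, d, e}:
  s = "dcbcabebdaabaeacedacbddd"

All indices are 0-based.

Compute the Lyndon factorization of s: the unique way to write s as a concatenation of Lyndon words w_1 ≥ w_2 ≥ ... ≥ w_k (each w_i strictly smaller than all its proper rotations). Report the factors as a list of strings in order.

["d", "c", "bc", "abebd", "aabaeacedacbddd"]

emit factor 1: 'd' (i=0, period=1)
emit factor 2: 'c' (i=1, period=1)
emit factor 3: 'bc' (i=2, period=2)
emit factor 4: 'abebd' (i=4, period=5)
emit factor 5: 'aabaeacedacbddd' (i=9, period=15)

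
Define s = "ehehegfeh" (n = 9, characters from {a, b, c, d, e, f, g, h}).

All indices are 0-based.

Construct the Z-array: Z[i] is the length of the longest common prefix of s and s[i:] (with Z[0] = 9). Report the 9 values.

[9, 0, 3, 0, 1, 0, 0, 2, 0]

Z[0]=9
i=1: fresh scan; Z[1]=0
i=2: fresh scan; Z[2]=3 extend→box=[2,5)
i=3: min(r-i=2, Z[1]=0)=0; Z[3]=0
i=4: min(r-i=1, Z[2]=3)=1; Z[4]=1
i=5: fresh scan; Z[5]=0
i=6: fresh scan; Z[6]=0
i=7: fresh scan; Z[7]=2 extend→box=[7,9)
i=8: min(r-i=1, Z[1]=0)=0; Z[8]=0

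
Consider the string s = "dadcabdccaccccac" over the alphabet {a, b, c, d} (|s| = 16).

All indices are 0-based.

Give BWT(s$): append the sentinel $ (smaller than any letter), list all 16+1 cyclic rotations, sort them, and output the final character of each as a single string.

rank  rotation           last
    0  $dadcabdccaccccac  c
    1  abdccaccccac$dadc  c
    2  ac$dadcabdccacccc  c
    3  accccac$dadcabdcc  c
    4  adcabdccaccccac$d  d
    5  bdccaccccac$dadca  a
    6  c$dadcabdccacccca  a
    7  cabdccaccccac$dad  d
    8  cac$dadcabdccaccc  c
    9  caccccac$dadcabdc  c
   10  ccac$dadcabdccacc  c
   11  ccaccccac$dadcabd  d
   12  cccac$dadcabdccac  c
   13  ccccac$dadcabdcca  a
   14  dadcabdccaccccac$  $
   15  dcabdccaccccac$da  a
   16  dccaccccac$dadcab  b

ccccdaadcccdca$ab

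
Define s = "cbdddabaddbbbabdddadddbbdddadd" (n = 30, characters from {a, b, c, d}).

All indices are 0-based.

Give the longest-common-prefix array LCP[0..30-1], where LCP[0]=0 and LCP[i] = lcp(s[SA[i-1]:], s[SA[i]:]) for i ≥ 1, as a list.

rank | idx | suffix
   0 |   5 | abaddbbbabdddadddbbdddadd
   1 |  13 | abdddadddbbdddadd
   2 |  27 | add
   3 |   7 | addbbbabdddadddbbdddadd
   4 |  18 | adddbbdddadd
   5 |  12 | babdddadddbbdddadd
   6 |   6 | baddbbbabdddadddbbdddadd
   7 |  11 | bbabdddadddbbdddadd
   8 |  10 | bbbabdddadddbbdddadd
   9 |  22 | bbdddadd
  10 |   1 | bdddabaddbbbabdddadddbbdddadd
  11 |  23 | bdddadd
  12 |  14 | bdddadddbbdddadd
  13 |   0 | cbdddabaddbbbabdddadddbbdddadd
  14 |  29 | d
  15 |   4 | dabaddbbbabdddadddbbdddadd
  16 |  26 | dadd
  17 |  17 | dadddbbdddadd
  18 |   9 | dbbbabdddadddbbdddadd
  19 |  21 | dbbdddadd
  20 |  28 | dd
  21 |   3 | ddabaddbbbabdddadddbbdddadd
  22 |  25 | ddadd
  23 |  16 | ddadddbbdddadd
  24 |   8 | ddbbbabdddadddbbdddadd
  25 |  20 | ddbbdddadd
  26 |   2 | dddabaddbbbabdddadddbbdddadd
  27 |  24 | dddadd
  28 |  15 | dddadddbbdddadd
  29 |  19 | dddbbdddadd

SA = [5, 13, 27, 7, 18, 12, 6, 11, 10, 22, 1, 23, 14, 0, 29, 4, 26, 17, 9, 21, 28, 3, 25, 16, 8, 20, 2, 24, 15, 19]
[i] adj suffixes → lcp
  [1] 5/13 → 2 ('ab')
  [2] 13/27 → 1 ('a')
  [3] 27/7 → 3 ('add')
  [4] 7/18 → 3 ('add')
  [5] 18/12 → 0 ('')
  [6] 12/6 → 2 ('ba')
  [7] 6/11 → 1 ('b')
  [8] 11/10 → 2 ('bb')
  [9] 10/22 → 2 ('bb')
  [10] 22/1 → 1 ('b')
  [11] 1/23 → 5 ('bddda')
  [12] 23/14 → 7 ('bdddadd')
  [13] 14/0 → 0 ('')
  [14] 0/29 → 0 ('')
  [15] 29/4 → 1 ('d')
  [16] 4/26 → 2 ('da')
  [17] 26/17 → 4 ('dadd')
  [18] 17/9 → 1 ('d')
  [19] 9/21 → 3 ('dbb')
  [20] 21/28 → 1 ('d')
  [21] 28/3 → 2 ('dd')
  [22] 3/25 → 3 ('dda')
  [23] 25/16 → 5 ('ddadd')
  [24] 16/8 → 2 ('dd')
  [25] 8/20 → 4 ('ddbb')
  [26] 20/2 → 2 ('dd')
  [27] 2/24 → 4 ('ddda')
  [28] 24/15 → 6 ('dddadd')
  [29] 15/19 → 3 ('ddd')

[0, 2, 1, 3, 3, 0, 2, 1, 2, 2, 1, 5, 7, 0, 0, 1, 2, 4, 1, 3, 1, 2, 3, 5, 2, 4, 2, 4, 6, 3]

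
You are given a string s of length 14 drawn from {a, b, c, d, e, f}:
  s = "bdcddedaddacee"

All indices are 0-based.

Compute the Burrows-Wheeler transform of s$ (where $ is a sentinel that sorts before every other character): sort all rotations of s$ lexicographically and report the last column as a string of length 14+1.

rank  rotation         last
    0  $bdcddedaddacee  e
    1  acee$bdcddedadd  d
    2  addacee$bdcdded  d
    3  bdcddedaddacee$  $
    4  cddedaddacee$bd  d
    5  cee$bdcddedadda  a
    6  dacee$bdcddedad  d
    7  daddacee$bdcdde  e
    8  dcddedaddacee$b  b
    9  ddacee$bdcddeda  a
   10  ddedaddacee$bdc  c
   11  dedaddacee$bdcd  d
   12  e$bdcddedaddace  e
   13  edaddacee$bdcdd  d
   14  ee$bdcddedaddac  c

edd$dadebacdedc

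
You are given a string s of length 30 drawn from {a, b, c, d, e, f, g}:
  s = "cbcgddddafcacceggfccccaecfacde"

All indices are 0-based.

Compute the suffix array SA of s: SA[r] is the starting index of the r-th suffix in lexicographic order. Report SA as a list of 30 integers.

rank | idx | suffix
   0 |  11 | acceggfccccaecfacde
   1 |  26 | acde
   2 |  22 | aecfacde
   3 |   8 | afcacceggfccccaecfacde
   4 |   1 | bcgddddafcacceggfccccaecfacde
   5 |  10 | cacceggfccccaecfacde
   6 |  21 | caecfacde
   7 |   0 | cbcgddddafcacceggfccccaecfacde
   8 |  20 | ccaecfacde
   9 |  19 | cccaecfacde
  10 |  18 | ccccaecfacde
  11 |  12 | cceggfccccaecfacde
  12 |  27 | cde
  13 |  13 | ceggfccccaecfacde
  14 |  24 | cfacde
  15 |   2 | cgddddafcacceggfccccaecfacde
  16 |   7 | dafcacceggfccccaecfacde
  17 |   6 | ddafcacceggfccccaecfacde
  18 |   5 | dddafcacceggfccccaecfacde
  19 |   4 | ddddafcacceggfccccaecfacde
  20 |  28 | de
  21 |  29 | e
  22 |  23 | ecfacde
  23 |  14 | eggfccccaecfacde
  24 |  25 | facde
  25 |   9 | fcacceggfccccaecfacde
  26 |  17 | fccccaecfacde
  27 |   3 | gddddafcacceggfccccaecfacde
  28 |  16 | gfccccaecfacde
  29 |  15 | ggfccccaecfacde

[11, 26, 22, 8, 1, 10, 21, 0, 20, 19, 18, 12, 27, 13, 24, 2, 7, 6, 5, 4, 28, 29, 23, 14, 25, 9, 17, 3, 16, 15]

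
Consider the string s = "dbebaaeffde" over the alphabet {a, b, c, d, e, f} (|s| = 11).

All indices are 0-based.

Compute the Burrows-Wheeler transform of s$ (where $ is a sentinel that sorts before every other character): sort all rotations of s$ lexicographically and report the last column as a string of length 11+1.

rank  rotation      last
    0  $dbebaaeffde  e
    1  aaeffde$dbeb  b
    2  aeffde$dbeba  a
    3  baaeffde$dbe  e
    4  bebaaeffde$d  d
    5  dbebaaeffde$  $
    6  de$dbebaaeff  f
    7  e$dbebaaeffd  d
    8  ebaaeffde$db  b
    9  effde$dbebaa  a
   10  fde$dbebaaef  f
   11  ffde$dbebaae  e

ebaed$fdbafe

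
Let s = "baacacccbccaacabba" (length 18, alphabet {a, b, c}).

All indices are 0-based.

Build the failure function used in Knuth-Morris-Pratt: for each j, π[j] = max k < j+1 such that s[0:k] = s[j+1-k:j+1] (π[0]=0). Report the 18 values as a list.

π[0] = 0
j=1 s[j]='a': π[1]=0 (border '')
j=2 s[j]='a': π[2]=0 (border '')
j=3 s[j]='c': π[3]=0 (border '')
j=4 s[j]='a': π[4]=0 (border '')
j=5 s[j]='c': π[5]=0 (border '')
j=6 s[j]='c': π[6]=0 (border '')
j=7 s[j]='c': π[7]=0 (border '')
j=8 s[j]='b': π[8]=1 (border 'b')
j=9 s[j]='c': k: 1→0; π[9]=0 (border '')
j=10 s[j]='c': π[10]=0 (border '')
j=11 s[j]='a': π[11]=0 (border '')
j=12 s[j]='a': π[12]=0 (border '')
j=13 s[j]='c': π[13]=0 (border '')
j=14 s[j]='a': π[14]=0 (border '')
j=15 s[j]='b': π[15]=1 (border 'b')
j=16 s[j]='b': k: 1→0; π[16]=1 (border 'b')
j=17 s[j]='a': π[17]=2 (border 'ba')

[0, 0, 0, 0, 0, 0, 0, 0, 1, 0, 0, 0, 0, 0, 0, 1, 1, 2]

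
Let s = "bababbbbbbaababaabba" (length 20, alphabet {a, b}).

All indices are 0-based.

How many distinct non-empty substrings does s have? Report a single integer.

160

rank→(start, suffix):
  0 → (19, 'a')
  1 → (10, 'aababaabba')
  2 → (15, 'aabba')
  3 → (13, 'abaabba')
  4 → (11, 'ababaabba')
  5 → (1, 'ababbbbbbaababaabba')
  6 → (16, 'abba')
  7 → (3, 'abbbbbbaababaabba')
  8 → (18, 'ba')
  9 → (9, 'baababaabba')
  10 → (14, 'baabba')
  11 → (12, 'babaabba')
  12 → (0, 'bababbbbbbaababaabba')
  13 → (2, 'babbbbbbaababaabba')
  14 → (17, 'bba')
  15 → (8, 'bbaababaabba')
  16 → (7, 'bbbaababaabba')
  17 → (6, 'bbbbaababaabba')
  18 → (5, 'bbbbbaababaabba')
  19 → (4, 'bbbbbbaababaabba')

SA = [19, 10, 15, 13, 11, 1, 16, 3, 18, 9, 14, 12, 0, 2, 17, 8, 7, 6, 5, 4]
i: (SA[i-1],SA[i]) lcp shared
  1: (19,10) 1 'a'
  2: (10,15) 3 'aab'
  3: (15,13) 1 'a'
  4: (13,11) 3 'aba'
  5: (11,1) 4 'abab'
  6: (1,16) 2 'ab'
  7: (16,3) 3 'abb'
  8: (3,18) 0 ''
  9: (18,9) 2 'ba'
  10: (9,14) 4 'baab'
  11: (14,12) 2 'ba'
  12: (12,0) 4 'baba'
  13: (0,2) 3 'bab'
  14: (2,17) 1 'b'
  15: (17,8) 3 'bba'
  16: (8,7) 2 'bb'
  17: (7,6) 3 'bbb'
  18: (6,5) 4 'bbbb'
  19: (5,4) 5 'bbbbb'

n(n+1)/2 = 20·21/2 = 210
Σ LCP = 0 + 1 + 3 + 1 + 3 + 4 + 2 + 3 + 0 + 2 + 4 + 2 + 4 + 3 + 1 + 3 + 2 + 3 + 4 + 5 = 50
distinct = 210 − 50 = 160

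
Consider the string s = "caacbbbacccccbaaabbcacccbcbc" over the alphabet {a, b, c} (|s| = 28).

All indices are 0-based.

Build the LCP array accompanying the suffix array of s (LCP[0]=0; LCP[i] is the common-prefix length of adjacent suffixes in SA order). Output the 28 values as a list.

[0, 2, 2, 1, 1, 2, 4, 0, 2, 1, 2, 2, 1, 2, 2, 0, 1, 2, 1, 2, 2, 3, 1, 3, 2, 4, 3, 4]

sorted suffixes:
  #0 SA[0]=14  'aaabbcacccbcbc'
  #1 SA[1]=15  'aabbcacccbcbc'
  #2 SA[2]=1  'aacbbbacccccbaaabbcacccbcbc'
  #3 SA[3]=16  'abbcacccbcbc'
  #4 SA[4]=2  'acbbbacccccbaaabbcacccbcbc'
  #5 SA[5]=20  'acccbcbc'
  #6 SA[6]=7  'acccccbaaabbcacccbcbc'
  #7 SA[7]=13  'baaabbcacccbcbc'
  #8 SA[8]=6  'bacccccbaaabbcacccbcbc'
  #9 SA[9]=5  'bbacccccbaaabbcacccbcbc'
  #10 SA[10]=4  'bbbacccccbaaabbcacccbcbc'
  #11 SA[11]=17  'bbcacccbcbc'
  #12 SA[12]=26  'bc'
  #13 SA[13]=18  'bcacccbcbc'
  #14 SA[14]=24  'bcbc'
  #15 SA[15]=27  'c'
  #16 SA[16]=0  'caacbbbacccccbaaabbcacccbcbc'
  #17 SA[17]=19  'cacccbcbc'
  #18 SA[18]=12  'cbaaabbcacccbcbc'
  #19 SA[19]=3  'cbbbacccccbaaabbcacccbcbc'
  #20 SA[20]=25  'cbc'
  #21 SA[21]=23  'cbcbc'
  #22 SA[22]=11  'ccbaaabbcacccbcbc'
  #23 SA[23]=22  'ccbcbc'
  #24 SA[24]=10  'cccbaaabbcacccbcbc'
  #25 SA[25]=21  'cccbcbc'
  #26 SA[26]=9  'ccccbaaabbcacccbcbc'
  #27 SA[27]=8  'cccccbaaabbcacccbcbc'

SA = [14, 15, 1, 16, 2, 20, 7, 13, 6, 5, 4, 17, 26, 18, 24, 27, 0, 19, 12, 3, 25, 23, 11, 22, 10, 21, 9, 8]
[i] adj suffixes → lcp
  [1] 14/15 → 2 ('aa')
  [2] 15/1 → 2 ('aa')
  [3] 1/16 → 1 ('a')
  [4] 16/2 → 1 ('a')
  [5] 2/20 → 2 ('ac')
  [6] 20/7 → 4 ('accc')
  [7] 7/13 → 0 ('')
  [8] 13/6 → 2 ('ba')
  [9] 6/5 → 1 ('b')
  [10] 5/4 → 2 ('bb')
  [11] 4/17 → 2 ('bb')
  [12] 17/26 → 1 ('b')
  [13] 26/18 → 2 ('bc')
  [14] 18/24 → 2 ('bc')
  [15] 24/27 → 0 ('')
  [16] 27/0 → 1 ('c')
  [17] 0/19 → 2 ('ca')
  [18] 19/12 → 1 ('c')
  [19] 12/3 → 2 ('cb')
  [20] 3/25 → 2 ('cb')
  [21] 25/23 → 3 ('cbc')
  [22] 23/11 → 1 ('c')
  [23] 11/22 → 3 ('ccb')
  [24] 22/10 → 2 ('cc')
  [25] 10/21 → 4 ('cccb')
  [26] 21/9 → 3 ('ccc')
  [27] 9/8 → 4 ('cccc')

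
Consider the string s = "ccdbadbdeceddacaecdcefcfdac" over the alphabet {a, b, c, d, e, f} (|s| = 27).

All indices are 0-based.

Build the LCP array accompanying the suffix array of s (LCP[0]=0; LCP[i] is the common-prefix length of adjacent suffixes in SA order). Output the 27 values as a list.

[0, 2, 1, 1, 0, 1, 0, 1, 1, 1, 2, 1, 2, 1, 0, 3, 1, 2, 1, 1, 1, 0, 2, 1, 1, 0, 1]

rank | idx | suffix
   0 |  25 | ac
   1 |  13 | acaecdcefcfdac
   2 |   4 | adbdeceddacaecdcefcfdac
   3 |  15 | aecdcefcfdac
   4 |   3 | badbdeceddacaecdcefcfdac
   5 |   6 | bdeceddacaecdcefcfdac
   6 |  26 | c
   7 |  14 | caecdcefcfdac
   8 |   0 | ccdbadbdeceddacaecdcefcfdac
   9 |   1 | cdbadbdeceddacaecdcefcfdac
  10 |  17 | cdcefcfdac
  11 |   9 | ceddacaecdcefcfdac
  12 |  19 | cefcfdac
  13 |  22 | cfdac
  14 |  24 | dac
  15 |  12 | dacaecdcefcfdac
  16 |   2 | dbadbdeceddacaecdcefcfdac
  17 |   5 | dbdeceddacaecdcefcfdac
  18 |  18 | dcefcfdac
  19 |  11 | ddacaecdcefcfdac
  20 |   7 | deceddacaecdcefcfdac
  21 |  16 | ecdcefcfdac
  22 |   8 | eceddacaecdcefcfdac
  23 |  10 | eddacaecdcefcfdac
  24 |  20 | efcfdac
  25 |  21 | fcfdac
  26 |  23 | fdac

SA = [25, 13, 4, 15, 3, 6, 26, 14, 0, 1, 17, 9, 19, 22, 24, 12, 2, 5, 18, 11, 7, 16, 8, 10, 20, 21, 23]
[i] adj suffixes → lcp
  [1] 25/13 → 2 ('ac')
  [2] 13/4 → 1 ('a')
  [3] 4/15 → 1 ('a')
  [4] 15/3 → 0 ('')
  [5] 3/6 → 1 ('b')
  [6] 6/26 → 0 ('')
  [7] 26/14 → 1 ('c')
  [8] 14/0 → 1 ('c')
  [9] 0/1 → 1 ('c')
  [10] 1/17 → 2 ('cd')
  [11] 17/9 → 1 ('c')
  [12] 9/19 → 2 ('ce')
  [13] 19/22 → 1 ('c')
  [14] 22/24 → 0 ('')
  [15] 24/12 → 3 ('dac')
  [16] 12/2 → 1 ('d')
  [17] 2/5 → 2 ('db')
  [18] 5/18 → 1 ('d')
  [19] 18/11 → 1 ('d')
  [20] 11/7 → 1 ('d')
  [21] 7/16 → 0 ('')
  [22] 16/8 → 2 ('ec')
  [23] 8/10 → 1 ('e')
  [24] 10/20 → 1 ('e')
  [25] 20/21 → 0 ('')
  [26] 21/23 → 1 ('f')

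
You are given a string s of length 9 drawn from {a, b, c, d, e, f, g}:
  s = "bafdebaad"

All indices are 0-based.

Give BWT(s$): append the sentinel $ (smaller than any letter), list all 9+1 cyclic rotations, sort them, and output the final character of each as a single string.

dbabe$afda

rank  rotation    last
    0  $bafdebaad  d
    1  aad$bafdeb  b
    2  ad$bafdeba  a
    3  afdebaad$b  b
    4  baad$bafde  e
    5  bafdebaad$  $
    6  d$bafdebaa  a
    7  debaad$baf  f
    8  ebaad$bafd  d
    9  fdebaad$ba  a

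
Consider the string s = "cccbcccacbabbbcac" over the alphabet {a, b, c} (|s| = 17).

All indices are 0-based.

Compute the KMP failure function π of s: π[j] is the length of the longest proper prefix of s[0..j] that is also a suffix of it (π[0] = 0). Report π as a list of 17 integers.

π[0] = 0
j=1 s[j]='c': π[1]=1 (border 'c')
j=2 s[j]='c': π[2]=2 (border 'cc')
j=3 s[j]='b': k: 2→1→0; π[3]=0 (border '')
j=4 s[j]='c': π[4]=1 (border 'c')
j=5 s[j]='c': π[5]=2 (border 'cc')
j=6 s[j]='c': π[6]=3 (border 'ccc')
j=7 s[j]='a': k: 3→2→1→0; π[7]=0 (border '')
j=8 s[j]='c': π[8]=1 (border 'c')
j=9 s[j]='b': k: 1→0; π[9]=0 (border '')
j=10 s[j]='a': π[10]=0 (border '')
j=11 s[j]='b': π[11]=0 (border '')
j=12 s[j]='b': π[12]=0 (border '')
j=13 s[j]='b': π[13]=0 (border '')
j=14 s[j]='c': π[14]=1 (border 'c')
j=15 s[j]='a': k: 1→0; π[15]=0 (border '')
j=16 s[j]='c': π[16]=1 (border 'c')

[0, 1, 2, 0, 1, 2, 3, 0, 1, 0, 0, 0, 0, 0, 1, 0, 1]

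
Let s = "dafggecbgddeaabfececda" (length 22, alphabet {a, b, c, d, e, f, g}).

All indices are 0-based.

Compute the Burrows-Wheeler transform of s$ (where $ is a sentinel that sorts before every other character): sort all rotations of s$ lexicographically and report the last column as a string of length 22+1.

rank  rotation                 last
    0  $dafggecbgddeaabfececda  a
    1  a$dafggecbgddeaabfececd  d
    2  aabfececda$dafggecbgdde  e
    3  abfececda$dafggecbgddea  a
    4  afggecbgddeaabfececda$d  d
    5  bfececda$dafggecbgddeaa  a
    6  bgddeaabfececda$dafggec  c
    7  cbgddeaabfececda$dafgge  e
    8  cda$dafggecbgddeaabfece  e
    9  cecda$dafggecbgddeaabfe  e
   10  da$dafggecbgddeaabfecec  c
   11  dafggecbgddeaabfececda$  $
   12  ddeaabfececda$dafggecbg  g
   13  deaabfececda$dafggecbgd  d
   14  eaabfececda$dafggecbgdd  d
   15  ecbgddeaabfececda$dafgg  g
   16  ecda$dafggecbgddeaabfec  c
   17  ececda$dafggecbgddeaabf  f
   18  fececda$dafggecbgddeaab  b
   19  fggecbgddeaabfececda$da  a
   20  gddeaabfececda$dafggecb  b
   21  gecbgddeaabfececda$dafg  g
   22  ggecbgddeaabfececda$daf  f

adeadaceeec$gddgcfbabgf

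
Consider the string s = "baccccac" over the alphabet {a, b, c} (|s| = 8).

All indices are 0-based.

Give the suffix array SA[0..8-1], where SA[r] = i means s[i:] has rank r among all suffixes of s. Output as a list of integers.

[6, 1, 0, 7, 5, 4, 3, 2]

sorted suffixes:
  #0 SA[0]=6  'ac'
  #1 SA[1]=1  'accccac'
  #2 SA[2]=0  'baccccac'
  #3 SA[3]=7  'c'
  #4 SA[4]=5  'cac'
  #5 SA[5]=4  'ccac'
  #6 SA[6]=3  'cccac'
  #7 SA[7]=2  'ccccac'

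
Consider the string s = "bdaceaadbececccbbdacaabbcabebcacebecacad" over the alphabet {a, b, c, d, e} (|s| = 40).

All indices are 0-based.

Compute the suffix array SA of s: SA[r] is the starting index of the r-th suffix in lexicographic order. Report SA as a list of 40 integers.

[20, 5, 21, 25, 18, 36, 2, 30, 38, 6, 22, 15, 23, 28, 16, 0, 26, 33, 8, 19, 24, 35, 29, 37, 14, 13, 12, 3, 31, 10, 39, 17, 1, 7, 4, 27, 32, 34, 11, 9]

sorted suffixes:
  #0 SA[0]=20  'aabbcabebcacebecacad'
  #1 SA[1]=5  'aadbececccbbdacaabbcabebcacebecacad'
  #2 SA[2]=21  'abbcabebcacebecacad'
  #3 SA[3]=25  'abebcacebecacad'
  #4 SA[4]=18  'acaabbcabebcacebecacad'
  #5 SA[5]=36  'acad'
  #6 SA[6]=2  'aceaadbececccbbdacaabbcabebcacebecacad'
  #7 SA[7]=30  'acebecacad'
  #8 SA[8]=38  'ad'
  #9 SA[9]=6  'adbececccbbdacaabbcabebcacebecacad'
  #10 SA[10]=22  'bbcabebcacebecacad'
  #11 SA[11]=15  'bbdacaabbcabebcacebecacad'
  #12 SA[12]=23  'bcabebcacebecacad'
  #13 SA[13]=28  'bcacebecacad'
  #14 SA[14]=16  'bdacaabbcabebcacebecacad'
  #15 SA[15]=0  'bdaceaadbececccbbdacaabbcabebcacebecacad'
  #16 SA[16]=26  'bebcacebecacad'
  #17 SA[17]=33  'becacad'
  #18 SA[18]=8  'bececccbbdacaabbcabebcacebecacad'
  #19 SA[19]=19  'caabbcabebcacebecacad'
  #20 SA[20]=24  'cabebcacebecacad'
  #21 SA[21]=35  'cacad'
  #22 SA[22]=29  'cacebecacad'
  #23 SA[23]=37  'cad'
  #24 SA[24]=14  'cbbdacaabbcabebcacebecacad'
  #25 SA[25]=13  'ccbbdacaabbcabebcacebecacad'
  #26 SA[26]=12  'cccbbdacaabbcabebcacebecacad'
  #27 SA[27]=3  'ceaadbececccbbdacaabbcabebcacebecacad'
  #28 SA[28]=31  'cebecacad'
  #29 SA[29]=10  'cecccbbdacaabbcabebcacebecacad'
  #30 SA[30]=39  'd'
  #31 SA[31]=17  'dacaabbcabebcacebecacad'
  #32 SA[32]=1  'daceaadbececccbbdacaabbcabebcacebecacad'
  #33 SA[33]=7  'dbececccbbdacaabbcabebcacebecacad'
  #34 SA[34]=4  'eaadbececccbbdacaabbcabebcacebecacad'
  #35 SA[35]=27  'ebcacebecacad'
  #36 SA[36]=32  'ebecacad'
  #37 SA[37]=34  'ecacad'
  #38 SA[38]=11  'ecccbbdacaabbcabebcacebecacad'
  #39 SA[39]=9  'ececccbbdacaabbcabebcacebecacad'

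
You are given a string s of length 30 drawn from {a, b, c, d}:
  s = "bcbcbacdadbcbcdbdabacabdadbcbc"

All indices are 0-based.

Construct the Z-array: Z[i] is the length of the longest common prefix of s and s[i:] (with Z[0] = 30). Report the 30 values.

Z[0]=30
i=1: i≥r, start 0; Z[1]=0
i=2: i≥r, start 0; Z[2]=3 scan→box=[2,5)
i=3: min(r-i=2, Z[1]=0)=0; Z[3]=0
i=4: min(r-i=1, Z[2]=3)=1; Z[4]=1
i=5: i≥r, start 0; Z[5]=0
i=6: i≥r, start 0; Z[6]=0
i=7: i≥r, start 0; Z[7]=0
i=8: i≥r, start 0; Z[8]=0
i=9: i≥r, start 0; Z[9]=0
i=10: i≥r, start 0; Z[10]=4 scan→box=[10,14)
i=11: min(r-i=3, Z[1]=0)=0; Z[11]=0
i=12: min(r-i=2, Z[2]=3)=2; Z[12]=2
i=13: min(r-i=1, Z[3]=0)=0; Z[13]=0
i=14: i≥r, start 0; Z[14]=0
i=15: i≥r, start 0; Z[15]=1 scan→box=[15,16)
i=16: i≥r, start 0; Z[16]=0
i=17: i≥r, start 0; Z[17]=0
i=18: i≥r, start 0; Z[18]=1 scan→box=[18,19)
i=19: i≥r, start 0; Z[19]=0
i=20: i≥r, start 0; Z[20]=0
i=21: i≥r, start 0; Z[21]=0
i=22: i≥r, start 0; Z[22]=1 scan→box=[22,23)
i=23: i≥r, start 0; Z[23]=0
i=24: i≥r, start 0; Z[24]=0
i=25: i≥r, start 0; Z[25]=0
i=26: i≥r, start 0; Z[26]=4 scan→box=[26,30)
i=27: min(r-i=3, Z[1]=0)=0; Z[27]=0
i=28: min(r-i=2, Z[2]=3)=2; Z[28]=2
i=29: min(r-i=1, Z[3]=0)=0; Z[29]=0

[30, 0, 3, 0, 1, 0, 0, 0, 0, 0, 4, 0, 2, 0, 0, 1, 0, 0, 1, 0, 0, 0, 1, 0, 0, 0, 4, 0, 2, 0]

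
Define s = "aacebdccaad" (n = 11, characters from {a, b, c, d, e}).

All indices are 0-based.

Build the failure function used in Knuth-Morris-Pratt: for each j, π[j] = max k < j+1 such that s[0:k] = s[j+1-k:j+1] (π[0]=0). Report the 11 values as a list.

π[0] = 0
j=1 s[j]='a': π[1]=1 (border 'a')
j=2 s[j]='c': k: 1→0; π[2]=0 (border '')
j=3 s[j]='e': π[3]=0 (border '')
j=4 s[j]='b': π[4]=0 (border '')
j=5 s[j]='d': π[5]=0 (border '')
j=6 s[j]='c': π[6]=0 (border '')
j=7 s[j]='c': π[7]=0 (border '')
j=8 s[j]='a': π[8]=1 (border 'a')
j=9 s[j]='a': π[9]=2 (border 'aa')
j=10 s[j]='d': k: 2→1→0; π[10]=0 (border '')

[0, 1, 0, 0, 0, 0, 0, 0, 1, 2, 0]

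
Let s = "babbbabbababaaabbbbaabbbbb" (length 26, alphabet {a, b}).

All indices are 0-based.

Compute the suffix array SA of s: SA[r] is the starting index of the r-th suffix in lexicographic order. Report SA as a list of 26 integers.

[12, 13, 19, 10, 8, 5, 1, 14, 20, 25, 11, 18, 9, 7, 4, 0, 24, 17, 6, 3, 23, 16, 2, 22, 15, 21]

rank→(start, suffix):
  0 → (12, 'aaabbbbaabbbbb')
  1 → (13, 'aabbbbaabbbbb')
  2 → (19, 'aabbbbb')
  3 → (10, 'abaaabbbbaabbbbb')
  4 → (8, 'ababaaabbbbaabbbbb')
  5 → (5, 'abbababaaabbbbaabbbbb')
  6 → (1, 'abbbabbababaaabbbbaabbbbb')
  7 → (14, 'abbbbaabbbbb')
  8 → (20, 'abbbbb')
  9 → (25, 'b')
  10 → (11, 'baaabbbbaabbbbb')
  11 → (18, 'baabbbbb')
  12 → (9, 'babaaabbbbaabbbbb')
  13 → (7, 'bababaaabbbbaabbbbb')
  14 → (4, 'babbababaaabbbbaabbbbb')
  15 → (0, 'babbbabbababaaabbbbaabbbbb')
  16 → (24, 'bb')
  17 → (17, 'bbaabbbbb')
  18 → (6, 'bbababaaabbbbaabbbbb')
  19 → (3, 'bbabbababaaabbbbaabbbbb')
  20 → (23, 'bbb')
  21 → (16, 'bbbaabbbbb')
  22 → (2, 'bbbabbababaaabbbbaabbbbb')
  23 → (22, 'bbbb')
  24 → (15, 'bbbbaabbbbb')
  25 → (21, 'bbbbb')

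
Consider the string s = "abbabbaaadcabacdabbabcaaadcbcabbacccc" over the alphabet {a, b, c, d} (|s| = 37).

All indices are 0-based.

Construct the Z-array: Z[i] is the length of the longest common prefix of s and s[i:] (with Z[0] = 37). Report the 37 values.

[37, 0, 0, 4, 0, 0, 1, 1, 1, 0, 0, 2, 0, 1, 0, 0, 5, 0, 0, 2, 0, 0, 1, 1, 1, 0, 0, 0, 0, 4, 0, 0, 1, 0, 0, 0, 0]

Z[0]=37
i=1: fresh scan; Z[1]=0
i=2: fresh scan; Z[2]=0
i=3: fresh scan; Z[3]=4 scan→box=[3,7)
i=4: min(r-i=3, Z[1]=0)=0; Z[4]=0
i=5: min(r-i=2, Z[2]=0)=0; Z[5]=0
i=6: min(r-i=1, Z[3]=4)=1; Z[6]=1
i=7: fresh scan; Z[7]=1 scan→box=[7,8)
i=8: fresh scan; Z[8]=1 scan→box=[8,9)
i=9: fresh scan; Z[9]=0
i=10: fresh scan; Z[10]=0
i=11: fresh scan; Z[11]=2 scan→box=[11,13)
i=12: min(r-i=1, Z[1]=0)=0; Z[12]=0
i=13: fresh scan; Z[13]=1 scan→box=[13,14)
i=14: fresh scan; Z[14]=0
i=15: fresh scan; Z[15]=0
i=16: fresh scan; Z[16]=5 scan→box=[16,21)
i=17: min(r-i=4, Z[1]=0)=0; Z[17]=0
i=18: min(r-i=3, Z[2]=0)=0; Z[18]=0
i=19: min(r-i=2, Z[3]=4)=2; Z[19]=2
i=20: min(r-i=1, Z[4]=0)=0; Z[20]=0
i=21: fresh scan; Z[21]=0
i=22: fresh scan; Z[22]=1 scan→box=[22,23)
i=23: fresh scan; Z[23]=1 scan→box=[23,24)
i=24: fresh scan; Z[24]=1 scan→box=[24,25)
i=25: fresh scan; Z[25]=0
i=26: fresh scan; Z[26]=0
i=27: fresh scan; Z[27]=0
i=28: fresh scan; Z[28]=0
i=29: fresh scan; Z[29]=4 scan→box=[29,33)
i=30: min(r-i=3, Z[1]=0)=0; Z[30]=0
i=31: min(r-i=2, Z[2]=0)=0; Z[31]=0
i=32: min(r-i=1, Z[3]=4)=1; Z[32]=1
i=33: fresh scan; Z[33]=0
i=34: fresh scan; Z[34]=0
i=35: fresh scan; Z[35]=0
i=36: fresh scan; Z[36]=0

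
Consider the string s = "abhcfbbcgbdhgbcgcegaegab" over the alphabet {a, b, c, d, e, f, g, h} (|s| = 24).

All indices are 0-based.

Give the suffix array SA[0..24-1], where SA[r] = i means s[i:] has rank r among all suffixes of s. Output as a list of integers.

sorted suffixes:
  #0 SA[0]=22  'ab'
  #1 SA[1]=0  'abhcfbbcgbdhgbcgcegaegab'
  #2 SA[2]=19  'aegab'
  #3 SA[3]=23  'b'
  #4 SA[4]=5  'bbcgbdhgbcgcegaegab'
  #5 SA[5]=6  'bcgbdhgbcgcegaegab'
  #6 SA[6]=13  'bcgcegaegab'
  #7 SA[7]=9  'bdhgbcgcegaegab'
  #8 SA[8]=1  'bhcfbbcgbdhgbcgcegaegab'
  #9 SA[9]=16  'cegaegab'
  #10 SA[10]=3  'cfbbcgbdhgbcgcegaegab'
  #11 SA[11]=7  'cgbdhgbcgcegaegab'
  #12 SA[12]=14  'cgcegaegab'
  #13 SA[13]=10  'dhgbcgcegaegab'
  #14 SA[14]=20  'egab'
  #15 SA[15]=17  'egaegab'
  #16 SA[16]=4  'fbbcgbdhgbcgcegaegab'
  #17 SA[17]=21  'gab'
  #18 SA[18]=18  'gaegab'
  #19 SA[19]=12  'gbcgcegaegab'
  #20 SA[20]=8  'gbdhgbcgcegaegab'
  #21 SA[21]=15  'gcegaegab'
  #22 SA[22]=2  'hcfbbcgbdhgbcgcegaegab'
  #23 SA[23]=11  'hgbcgcegaegab'

[22, 0, 19, 23, 5, 6, 13, 9, 1, 16, 3, 7, 14, 10, 20, 17, 4, 21, 18, 12, 8, 15, 2, 11]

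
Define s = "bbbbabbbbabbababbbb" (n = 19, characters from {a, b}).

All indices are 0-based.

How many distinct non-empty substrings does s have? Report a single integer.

129

rank | idx | suffix
   0 |  12 | ababbbb
   1 |   9 | abbababbbb
   2 |  14 | abbbb
   3 |   4 | abbbbabbababbbb
   4 |  18 | b
   5 |  11 | bababbbb
   6 |   8 | babbababbbb
   7 |  13 | babbbb
   8 |   3 | babbbbabbababbbb
   9 |  17 | bb
  10 |  10 | bbababbbb
  11 |   7 | bbabbababbbb
  12 |   2 | bbabbbbabbababbbb
  13 |  16 | bbb
  14 |   6 | bbbabbababbbb
  15 |   1 | bbbabbbbabbababbbb
  16 |  15 | bbbb
  17 |   5 | bbbbabbababbbb
  18 |   0 | bbbbabbbbabbababbbb

SA = [12, 9, 14, 4, 18, 11, 8, 13, 3, 17, 10, 7, 2, 16, 6, 1, 15, 5, 0]
i: (SA[i-1],SA[i]) lcp shared
  1: (12,9) 2 'ab'
  2: (9,14) 3 'abb'
  3: (14,4) 5 'abbbb'
  4: (4,18) 0 ''
  5: (18,11) 1 'b'
  6: (11,8) 3 'bab'
  7: (8,13) 4 'babb'
  8: (13,3) 6 'babbbb'
  9: (3,17) 1 'b'
  10: (17,10) 2 'bb'
  11: (10,7) 4 'bbab'
  12: (7,2) 5 'bbabb'
  13: (2,16) 2 'bb'
  14: (16,6) 3 'bbb'
  15: (6,1) 6 'bbbabb'
  16: (1,15) 3 'bbb'
  17: (15,5) 4 'bbbb'
  18: (5,0) 7 'bbbbabb'

n(n+1)/2 = 19·20/2 = 190
Σ LCP = 0 + 2 + 3 + 5 + 0 + 1 + 3 + 4 + 6 + 1 + 2 + 4 + 5 + 2 + 3 + 6 + 3 + 4 + 7 = 61
distinct = 190 − 61 = 129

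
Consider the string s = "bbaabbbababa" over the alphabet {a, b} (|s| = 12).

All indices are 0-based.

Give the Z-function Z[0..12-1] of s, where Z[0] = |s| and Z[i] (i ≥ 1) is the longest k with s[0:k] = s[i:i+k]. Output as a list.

[12, 1, 0, 0, 2, 3, 1, 0, 1, 0, 1, 0]

Z[0]=12
i=1: outside box; Z[1]=1 scan→box=[1,2)
i=2: outside box; Z[2]=0
i=3: outside box; Z[3]=0
i=4: outside box; Z[4]=2 scan→box=[4,6)
i=5: min(r-i=1, Z[1]=1)=1; Z[5]=3 scan→box=[5,8)
i=6: min(r-i=2, Z[1]=1)=1; Z[6]=1
i=7: min(r-i=1, Z[2]=0)=0; Z[7]=0
i=8: outside box; Z[8]=1 scan→box=[8,9)
i=9: outside box; Z[9]=0
i=10: outside box; Z[10]=1 scan→box=[10,11)
i=11: outside box; Z[11]=0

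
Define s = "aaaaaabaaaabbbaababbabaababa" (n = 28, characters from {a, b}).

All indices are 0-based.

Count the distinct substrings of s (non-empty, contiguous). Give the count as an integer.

sorted suffixes:
  #0 SA[0]=27  'a'
  #1 SA[1]=0  'aaaaaabaaaabbbaababbabaababa'
  #2 SA[2]=1  'aaaaabaaaabbbaababbabaababa'
  #3 SA[3]=2  'aaaabaaaabbbaababbabaababa'
  #4 SA[4]=7  'aaaabbbaababbabaababa'
  #5 SA[5]=3  'aaabaaaabbbaababbabaababa'
  #6 SA[6]=8  'aaabbbaababbabaababa'
  #7 SA[7]=4  'aabaaaabbbaababbabaababa'
  #8 SA[8]=22  'aababa'
  #9 SA[9]=14  'aababbabaababa'
  #10 SA[10]=9  'aabbbaababbabaababa'
  #11 SA[11]=25  'aba'
  #12 SA[12]=5  'abaaaabbbaababbabaababa'
  #13 SA[13]=20  'abaababa'
  #14 SA[14]=23  'ababa'
  #15 SA[15]=15  'ababbabaababa'
  #16 SA[16]=17  'abbabaababa'
  #17 SA[17]=10  'abbbaababbabaababa'
  #18 SA[18]=26  'ba'
  #19 SA[19]=6  'baaaabbbaababbabaababa'
  #20 SA[20]=21  'baababa'
  #21 SA[21]=13  'baababbabaababa'
  #22 SA[22]=24  'baba'
  #23 SA[23]=19  'babaababa'
  #24 SA[24]=16  'babbabaababa'
  #25 SA[25]=12  'bbaababbabaababa'
  #26 SA[26]=18  'bbabaababa'
  #27 SA[27]=11  'bbbaababbabaababa'

SA = [27, 0, 1, 2, 7, 3, 8, 4, 22, 14, 9, 25, 5, 20, 23, 15, 17, 10, 26, 6, 21, 13, 24, 19, 16, 12, 18, 11]
i: (SA[i-1],SA[i]) lcp shared
  1: (27,0) 1 'a'
  2: (0,1) 5 'aaaaa'
  3: (1,2) 4 'aaaa'
  4: (2,7) 5 'aaaab'
  5: (7,3) 3 'aaa'
  6: (3,8) 4 'aaab'
  7: (8,4) 2 'aa'
  8: (4,22) 4 'aaba'
  9: (22,14) 5 'aabab'
  10: (14,9) 3 'aab'
  11: (9,25) 1 'a'
  12: (25,5) 3 'aba'
  13: (5,20) 4 'abaa'
  14: (20,23) 3 'aba'
  15: (23,15) 4 'abab'
  16: (15,17) 2 'ab'
  17: (17,10) 3 'abb'
  18: (10,26) 0 ''
  19: (26,6) 2 'ba'
  20: (6,21) 3 'baa'
  21: (21,13) 6 'baabab'
  22: (13,24) 2 'ba'
  23: (24,19) 4 'baba'
  24: (19,16) 3 'bab'
  25: (16,12) 1 'b'
  26: (12,18) 3 'bba'
  27: (18,11) 2 'bb'

n(n+1)/2 = 28·29/2 = 406
Σ LCP = 0 + 1 + 5 + 4 + 5 + 3 + 4 + 2 + 4 + 5 + 3 + 1 + 3 + 4 + 3 + 4 + 2 + 3 + 0 + 2 + 3 + 6 + 2 + 4 + 3 + 1 + 3 + 2 = 82
distinct = 406 − 82 = 324

324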